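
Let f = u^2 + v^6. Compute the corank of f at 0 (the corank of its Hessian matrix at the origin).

The Hessian at 0 is [[2, 0], [0, 0]] of rank 1; hence corank 1.

1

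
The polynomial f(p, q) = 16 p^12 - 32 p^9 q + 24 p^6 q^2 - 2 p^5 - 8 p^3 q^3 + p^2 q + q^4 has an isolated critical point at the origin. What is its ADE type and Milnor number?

The Hessian of f at 0 is [[0, 0], [0, 0]] with rank 0, so corank 2. A Groebner basis of the Jacobian ideal J(f) in C{p,q} is {p^3, p^2/4 + q^3, p*q}; counting standard monomials gives mu = 5. Corank 2; j^3 = p^2*q has shape L^2 M (L != M), so D-series; mu = 5 gives D_5.

Type D_{5}, Milnor number mu = 5.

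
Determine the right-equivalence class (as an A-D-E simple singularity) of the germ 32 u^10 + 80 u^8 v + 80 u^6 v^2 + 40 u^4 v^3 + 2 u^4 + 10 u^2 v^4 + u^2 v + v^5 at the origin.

D6

The Hessian of f at 0 is [[0, 0], [0, 0]] with rank 0, so corank 2. A Groebner basis of the Jacobian ideal J(f) in C{u,v} is {u^2/5 + v^4, u^3, u*v}; counting standard monomials gives mu = 6. Corank 2; j^3 = u^2*v has shape L^2 M (L != M), so D-series; mu = 6 gives D_6.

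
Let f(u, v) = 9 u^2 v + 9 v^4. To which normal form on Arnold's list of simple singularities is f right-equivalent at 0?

D5

The Hessian of f at 0 is [[0, 0], [0, 0]] with rank 0, so corank 2. A Groebner basis of the Jacobian ideal J(f) in C{u,v} is {u^3, u^2/4 + v^3, u*v}; counting standard monomials gives mu = 5. Corank 2; j^3 = 9*u^2*v has shape L^2 M (L != M), so D-series; mu = 5 gives D_5.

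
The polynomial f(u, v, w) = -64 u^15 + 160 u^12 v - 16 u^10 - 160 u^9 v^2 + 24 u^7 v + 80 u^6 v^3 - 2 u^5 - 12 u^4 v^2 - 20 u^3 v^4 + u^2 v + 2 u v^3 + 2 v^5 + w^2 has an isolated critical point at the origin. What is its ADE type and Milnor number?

Type D_6, Milnor number mu = 6.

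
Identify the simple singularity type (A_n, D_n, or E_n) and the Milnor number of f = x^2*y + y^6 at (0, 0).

Type D_7, Milnor number mu = 7.

The Hessian of f at 0 has rank 0. Corank 2; j^3 = x^2*y has shape L^2 M (L != M), so D-series; mu = 7 gives D_7.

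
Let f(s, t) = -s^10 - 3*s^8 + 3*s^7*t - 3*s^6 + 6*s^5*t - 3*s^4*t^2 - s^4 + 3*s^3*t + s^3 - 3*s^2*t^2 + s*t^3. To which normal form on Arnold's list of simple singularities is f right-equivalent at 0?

E_{7}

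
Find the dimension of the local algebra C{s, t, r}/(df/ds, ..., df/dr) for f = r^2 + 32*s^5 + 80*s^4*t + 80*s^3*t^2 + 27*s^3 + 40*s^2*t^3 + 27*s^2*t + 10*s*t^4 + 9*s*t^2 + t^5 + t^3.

The Hessian of f at 0 is [[0, 0, 0], [0, 0, 0], [0, 0, 2]] with rank 1, so corank 2. A Groebner basis of the Jacobian ideal J(f) in C{s,t,r} is {t^5, s*t^3 + 3*t^4/8, s^2 + 2*s*t/3 + t^2/9, r}; counting standard monomials gives mu = 8. Corank 2; j^3 = (3*s + t)^3 is a perfect cube, so E-series; the 5-jet and mu = 8 give E_8.

8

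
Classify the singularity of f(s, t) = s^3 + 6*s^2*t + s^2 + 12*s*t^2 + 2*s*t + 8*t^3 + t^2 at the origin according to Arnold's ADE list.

A_2

The Hessian of f at 0 is [[2, 2], [2, 2]] with rank 1, so corank 1. A Groebner basis of the Jacobian ideal J(f) in C{s,t} is {t^2, s + t}; counting standard monomials gives mu = 2. Corank 1: A-series; mu = 2 gives A_2.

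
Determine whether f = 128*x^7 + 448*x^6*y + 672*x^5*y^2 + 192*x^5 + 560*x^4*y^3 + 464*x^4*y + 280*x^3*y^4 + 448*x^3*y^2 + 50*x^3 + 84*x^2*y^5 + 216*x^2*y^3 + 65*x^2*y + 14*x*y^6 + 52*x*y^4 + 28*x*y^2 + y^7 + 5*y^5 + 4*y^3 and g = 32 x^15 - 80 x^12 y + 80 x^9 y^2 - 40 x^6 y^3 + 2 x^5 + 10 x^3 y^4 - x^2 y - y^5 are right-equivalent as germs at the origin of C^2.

Yes.

The Hessian of f at 0 has rank 0. Corank 2; j^3 = (2*x + y)*(5*x + 2*y)^2 has shape L^2 M (L != M), so D-series; mu = 6 gives D_6. The Hessian of g at 0 has rank 0. Corank 2; j^3 = -x^2*y has shape L^2 M (L != M), so D-series; mu = 6 gives D_6. Both have type D_6, hence right-equivalent.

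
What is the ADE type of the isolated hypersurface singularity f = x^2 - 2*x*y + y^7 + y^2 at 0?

The Hessian of f at 0 is [[2, -2], [-2, 2]] with rank 1, so corank 1. A Groebner basis of the Jacobian ideal J(f) in C{x,y} is {y^6, x - y}; counting standard monomials gives mu = 6. Corank 1: A-series; mu = 6 gives A_6.

A6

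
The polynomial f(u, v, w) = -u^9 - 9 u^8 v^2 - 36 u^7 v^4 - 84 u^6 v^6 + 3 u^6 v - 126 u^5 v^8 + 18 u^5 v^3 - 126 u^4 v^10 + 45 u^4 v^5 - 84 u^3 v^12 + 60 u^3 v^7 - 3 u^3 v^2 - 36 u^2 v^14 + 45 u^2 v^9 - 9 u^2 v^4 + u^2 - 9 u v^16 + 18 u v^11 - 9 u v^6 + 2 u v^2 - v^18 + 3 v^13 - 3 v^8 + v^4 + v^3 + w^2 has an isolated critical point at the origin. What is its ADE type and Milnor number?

The Hessian of f at 0 has rank 2. Corank 1: A-series; mu = 2 gives A_2.

Type A2, Milnor number mu = 2.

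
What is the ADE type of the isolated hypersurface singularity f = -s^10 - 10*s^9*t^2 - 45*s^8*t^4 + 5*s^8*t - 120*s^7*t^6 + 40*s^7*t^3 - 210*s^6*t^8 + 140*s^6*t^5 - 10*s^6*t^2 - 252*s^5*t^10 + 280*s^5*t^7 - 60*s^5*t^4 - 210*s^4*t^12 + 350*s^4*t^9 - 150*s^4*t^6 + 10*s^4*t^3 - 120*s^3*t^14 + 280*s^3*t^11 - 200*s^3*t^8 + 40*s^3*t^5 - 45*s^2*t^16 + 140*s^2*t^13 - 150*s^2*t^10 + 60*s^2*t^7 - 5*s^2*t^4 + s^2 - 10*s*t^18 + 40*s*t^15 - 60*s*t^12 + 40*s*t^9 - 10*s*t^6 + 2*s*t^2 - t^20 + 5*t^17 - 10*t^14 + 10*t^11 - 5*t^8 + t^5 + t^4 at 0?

The Hessian of f at 0 has rank 1. Corank 1: A-series; mu = 4 gives A_4.

A_{4}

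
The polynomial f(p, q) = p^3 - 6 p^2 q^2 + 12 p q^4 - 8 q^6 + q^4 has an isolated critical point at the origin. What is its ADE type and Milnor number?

Type E_6, Milnor number mu = 6.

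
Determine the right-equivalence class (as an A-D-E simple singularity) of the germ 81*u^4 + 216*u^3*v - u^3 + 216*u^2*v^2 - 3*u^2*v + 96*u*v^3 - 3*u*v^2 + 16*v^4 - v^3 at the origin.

The Hessian of f at 0 has rank 0. Corank 2; j^3 = -(u + v)^3 is a perfect cube, so E-series; the 4-jet and mu = 6 give E_6.

E6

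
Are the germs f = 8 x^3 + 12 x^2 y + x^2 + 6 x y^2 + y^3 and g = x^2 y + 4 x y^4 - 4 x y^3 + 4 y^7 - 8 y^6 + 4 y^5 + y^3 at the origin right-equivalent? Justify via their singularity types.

The Hessian of f at 0 has rank 1. Corank 1: A-series; mu = 2 gives A_2. The Hessian of g at 0 has rank 0. Corank 2; j^3 = y*(x^2 + y^2) splits into three distinct lines over C (the quadratic factor has nonzero discriminant), so D_4. f is A_2 but g is D_4, hence not right-equivalent.

No.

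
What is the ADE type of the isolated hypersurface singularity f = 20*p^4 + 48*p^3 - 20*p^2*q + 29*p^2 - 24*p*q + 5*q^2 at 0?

A_1

The Hessian of f at 0 has rank 2. Corank 0: nondegenerate Morse point, so A_1.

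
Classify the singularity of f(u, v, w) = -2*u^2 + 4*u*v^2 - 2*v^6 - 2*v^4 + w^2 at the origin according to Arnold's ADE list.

A5

The Hessian of f at 0 is [[-4, 0, 0], [0, 0, 0], [0, 0, 2]] with rank 2, so corank 1. A Groebner basis of the Jacobian ideal J(f) in C{u,v,w} is {u^3, u^2*v, -u + v^2, w}; counting standard monomials gives mu = 5. Corank 1: A-series; mu = 5 gives A_5.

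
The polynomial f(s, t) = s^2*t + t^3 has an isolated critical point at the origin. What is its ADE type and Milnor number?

Type D4, Milnor number mu = 4.

The Hessian of f at 0 has rank 0. Corank 2; j^3 = t*(s^2 + t^2) splits into three distinct lines over C (the quadratic factor has nonzero discriminant), so D_4.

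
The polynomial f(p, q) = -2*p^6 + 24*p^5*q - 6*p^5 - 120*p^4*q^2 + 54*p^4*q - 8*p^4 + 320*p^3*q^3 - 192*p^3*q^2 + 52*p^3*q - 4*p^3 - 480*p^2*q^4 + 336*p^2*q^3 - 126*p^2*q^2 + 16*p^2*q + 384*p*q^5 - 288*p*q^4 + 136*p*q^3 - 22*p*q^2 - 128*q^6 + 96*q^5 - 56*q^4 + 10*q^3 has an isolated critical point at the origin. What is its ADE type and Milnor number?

Type D_4, Milnor number mu = 4.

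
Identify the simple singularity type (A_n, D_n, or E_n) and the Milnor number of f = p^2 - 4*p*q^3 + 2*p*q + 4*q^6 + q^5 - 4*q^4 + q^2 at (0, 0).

Type A4, Milnor number mu = 4.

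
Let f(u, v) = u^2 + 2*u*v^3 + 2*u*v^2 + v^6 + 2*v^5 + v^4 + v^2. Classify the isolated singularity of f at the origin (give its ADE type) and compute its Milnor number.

Type A1, Milnor number mu = 1.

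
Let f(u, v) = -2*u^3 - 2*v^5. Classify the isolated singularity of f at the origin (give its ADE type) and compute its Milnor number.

The Hessian of f at 0 has rank 0. Corank 2; j^3 = -2*u^3 is a perfect cube, so E-series; the 5-jet and mu = 8 give E_8.

Type E_{8}, Milnor number mu = 8.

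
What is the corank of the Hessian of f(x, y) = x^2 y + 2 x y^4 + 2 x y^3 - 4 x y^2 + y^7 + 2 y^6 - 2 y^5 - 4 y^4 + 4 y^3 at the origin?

Hessian at 0 has rank 0.

2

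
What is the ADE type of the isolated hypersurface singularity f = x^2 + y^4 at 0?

A3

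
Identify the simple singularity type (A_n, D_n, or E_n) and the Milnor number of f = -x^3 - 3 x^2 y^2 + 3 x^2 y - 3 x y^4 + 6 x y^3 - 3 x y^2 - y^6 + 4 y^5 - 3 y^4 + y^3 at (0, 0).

The Hessian of f at 0 is [[0, 0], [0, 0]] with rank 0, so corank 2. A Groebner basis of the Jacobian ideal J(f) in C{x,y} is {y^4, x^3 - 3*x^2*y - 3*x^2/2 + 3*x*y + 2*y^3 - 3*y^2/2, x^2/2 + x*y^2 - x*y - y^3 + y^2/2}; counting standard monomials gives mu = 8. Corank 2; j^3 = -(x - y)^3 is a perfect cube, so E-series; the 5-jet and mu = 8 give E_8.

Type E_{8}, Milnor number mu = 8.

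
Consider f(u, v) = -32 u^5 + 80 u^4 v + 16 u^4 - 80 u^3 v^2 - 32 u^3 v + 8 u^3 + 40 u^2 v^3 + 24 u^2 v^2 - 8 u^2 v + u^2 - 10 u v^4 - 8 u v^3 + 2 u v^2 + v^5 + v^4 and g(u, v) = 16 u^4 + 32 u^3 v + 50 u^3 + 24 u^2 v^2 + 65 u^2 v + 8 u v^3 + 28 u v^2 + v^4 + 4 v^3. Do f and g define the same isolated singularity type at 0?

No.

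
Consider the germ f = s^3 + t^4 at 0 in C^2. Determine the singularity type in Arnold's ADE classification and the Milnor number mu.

The Hessian of f at 0 has rank 0. Corank 2; j^3 = s^3 is a perfect cube, so E-series; the 4-jet and mu = 6 give E_6.

Type E_{6}, Milnor number mu = 6.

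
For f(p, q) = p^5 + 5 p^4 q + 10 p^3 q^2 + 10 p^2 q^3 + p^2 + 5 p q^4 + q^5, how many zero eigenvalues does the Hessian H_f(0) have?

The Hessian at 0 is [[2, 0], [0, 0]] of rank 1; hence corank 1.

1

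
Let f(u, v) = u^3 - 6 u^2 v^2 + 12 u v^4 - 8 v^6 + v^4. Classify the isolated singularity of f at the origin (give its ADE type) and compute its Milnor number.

The Hessian of f at 0 has rank 0. Corank 2; j^3 = u^3 is a perfect cube, so E-series; the 4-jet and mu = 6 give E_6.

Type E_6, Milnor number mu = 6.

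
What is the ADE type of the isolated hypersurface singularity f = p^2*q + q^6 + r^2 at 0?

D_{7}

The Hessian of f at 0 has rank 1. Corank 2; j^3 = p^2*q has shape L^2 M (L != M), so D-series; mu = 7 gives D_7.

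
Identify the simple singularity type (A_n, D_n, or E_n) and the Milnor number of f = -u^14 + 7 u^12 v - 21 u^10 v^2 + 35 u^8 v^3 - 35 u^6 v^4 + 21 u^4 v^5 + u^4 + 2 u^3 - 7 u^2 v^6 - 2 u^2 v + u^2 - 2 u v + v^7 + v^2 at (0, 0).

The Hessian of f at 0 is [[2, -2], [-2, 2]] with rank 1, so corank 1. A Groebner basis of the Jacobian ideal J(f) in C{u,v} is {-14*u*v/3 - 5*u/3 + v^4 - 4*v^3/3 + 3*v^2 + 5*v/3, u*v^2 + 4*u*v/3 + u/3 - v^3/3 - v^2 - v/3, u^2 + u - v}; counting standard monomials gives mu = 6. Corank 1: A-series; mu = 6 gives A_6.

Type A_6, Milnor number mu = 6.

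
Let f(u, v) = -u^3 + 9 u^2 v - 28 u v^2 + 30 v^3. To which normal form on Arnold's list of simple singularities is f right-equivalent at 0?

D_{4}

The Hessian of f at 0 has rank 0. Corank 2; j^3 = -(u - 3*v)*(u^2 - 6*u*v + 10*v^2) splits into three distinct lines over C (the quadratic factor has nonzero discriminant), so D_4.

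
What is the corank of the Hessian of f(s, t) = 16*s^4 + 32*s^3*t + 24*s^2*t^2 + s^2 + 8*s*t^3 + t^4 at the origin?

The Hessian at 0 is [[2, 0], [0, 0]] of rank 1; hence corank 1.

1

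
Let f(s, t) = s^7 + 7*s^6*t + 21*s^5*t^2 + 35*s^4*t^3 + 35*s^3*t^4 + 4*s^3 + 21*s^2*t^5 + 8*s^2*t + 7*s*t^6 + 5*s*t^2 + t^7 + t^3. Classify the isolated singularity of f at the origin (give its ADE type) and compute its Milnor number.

Type D_{8}, Milnor number mu = 8.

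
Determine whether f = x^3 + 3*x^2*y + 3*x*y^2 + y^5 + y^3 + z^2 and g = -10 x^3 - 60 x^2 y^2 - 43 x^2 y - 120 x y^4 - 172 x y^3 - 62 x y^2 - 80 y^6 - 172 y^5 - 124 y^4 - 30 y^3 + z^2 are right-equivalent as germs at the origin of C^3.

No.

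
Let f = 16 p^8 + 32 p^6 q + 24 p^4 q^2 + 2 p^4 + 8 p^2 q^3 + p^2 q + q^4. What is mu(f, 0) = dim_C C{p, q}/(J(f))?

The Hessian of f at 0 is [[0, 0], [0, 0]] with rank 0, so corank 2. A Groebner basis of the Jacobian ideal J(f) in C{p,q} is {p^3, p^2/4 + q^3, p*q}; counting standard monomials gives mu = 5. Corank 2; j^3 = p^2*q has shape L^2 M (L != M), so D-series; mu = 5 gives D_5.

5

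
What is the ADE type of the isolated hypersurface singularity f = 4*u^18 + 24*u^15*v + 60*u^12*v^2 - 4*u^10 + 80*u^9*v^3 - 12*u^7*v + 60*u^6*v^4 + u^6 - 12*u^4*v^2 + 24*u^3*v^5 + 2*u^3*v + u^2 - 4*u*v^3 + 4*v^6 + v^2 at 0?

A_1

The Hessian of f at 0 is [[2, 0], [0, 2]] with rank 2, so corank 0. A Groebner basis of the Jacobian ideal J(f) in C{u,v} is {u, v}; counting standard monomials gives mu = 1. Corank 0: nondegenerate Morse point, so A_1.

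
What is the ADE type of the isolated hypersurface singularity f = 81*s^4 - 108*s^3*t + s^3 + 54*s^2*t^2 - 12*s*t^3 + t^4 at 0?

E6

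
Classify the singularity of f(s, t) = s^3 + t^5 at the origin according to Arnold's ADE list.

The Hessian of f at 0 is [[0, 0], [0, 0]] with rank 0, so corank 2. A Groebner basis of the Jacobian ideal J(f) in C{s,t} is {t^4, s^2}; counting standard monomials gives mu = 8. Corank 2; j^3 = s^3 is a perfect cube, so E-series; the 5-jet and mu = 8 give E_8.

E8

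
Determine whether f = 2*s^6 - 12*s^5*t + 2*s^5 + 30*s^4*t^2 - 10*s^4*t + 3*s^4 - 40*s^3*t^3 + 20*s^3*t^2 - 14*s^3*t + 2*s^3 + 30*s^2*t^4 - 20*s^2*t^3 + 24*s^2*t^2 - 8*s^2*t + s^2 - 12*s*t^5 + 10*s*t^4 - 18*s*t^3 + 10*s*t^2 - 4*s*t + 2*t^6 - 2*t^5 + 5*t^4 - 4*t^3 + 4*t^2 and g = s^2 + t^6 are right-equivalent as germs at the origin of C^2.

The Hessian of f at 0 has rank 1. Corank 1: A-series; mu = 5 gives A_5. The Hessian of g at 0 has rank 1. Corank 1: A-series; mu = 5 gives A_5. Both have type A_5, hence right-equivalent.

Yes.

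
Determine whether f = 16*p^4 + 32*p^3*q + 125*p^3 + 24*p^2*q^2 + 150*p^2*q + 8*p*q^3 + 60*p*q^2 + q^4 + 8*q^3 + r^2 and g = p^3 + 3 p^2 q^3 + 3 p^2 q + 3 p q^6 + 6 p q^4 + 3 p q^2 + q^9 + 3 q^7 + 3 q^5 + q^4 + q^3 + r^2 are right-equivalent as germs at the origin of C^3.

The Hessian of f at 0 has rank 1. Corank 2; j^3 = (5*p + 2*q)^3 is a perfect cube, so E-series; the 4-jet and mu = 6 give E_6. The Hessian of g at 0 has rank 1. Corank 2; j^3 = (p + q)^3 is a perfect cube, so E-series; the 4-jet and mu = 6 give E_6. Both have type E_6, hence right-equivalent.

Yes.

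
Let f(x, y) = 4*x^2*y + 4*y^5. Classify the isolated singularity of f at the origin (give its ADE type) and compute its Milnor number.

Type D6, Milnor number mu = 6.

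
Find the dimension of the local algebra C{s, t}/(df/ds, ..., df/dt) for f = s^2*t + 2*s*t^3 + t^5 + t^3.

4

The Hessian of f at 0 is [[0, 0], [0, 0]] with rank 0, so corank 2. A Groebner basis of the Jacobian ideal J(f) in C{s,t} is {t^3, s^2 + 3*t^2, s*t}; counting standard monomials gives mu = 4. Corank 2; j^3 = t*(s^2 + t^2) splits into three distinct lines over C (the quadratic factor has nonzero discriminant), so D_4.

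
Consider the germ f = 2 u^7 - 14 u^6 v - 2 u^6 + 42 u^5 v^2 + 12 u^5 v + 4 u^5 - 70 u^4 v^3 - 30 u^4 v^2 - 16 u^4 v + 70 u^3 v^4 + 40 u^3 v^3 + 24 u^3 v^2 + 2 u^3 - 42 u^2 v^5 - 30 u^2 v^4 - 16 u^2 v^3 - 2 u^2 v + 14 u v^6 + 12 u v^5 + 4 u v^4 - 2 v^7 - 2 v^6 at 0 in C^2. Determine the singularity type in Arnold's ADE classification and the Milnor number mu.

Type D7, Milnor number mu = 7.

The Hessian of f at 0 is [[0, 0], [0, 0]] with rank 0, so corank 2. A Groebner basis of the Jacobian ideal J(f) in C{u,v} is {u^2 - u*v + v^4, u^3, u^2*v, u^2/6 + u*v^2}; counting standard monomials gives mu = 7. Corank 2; j^3 = 2*u^2*(u - v) has shape L^2 M (L != M), so D-series; mu = 7 gives D_7.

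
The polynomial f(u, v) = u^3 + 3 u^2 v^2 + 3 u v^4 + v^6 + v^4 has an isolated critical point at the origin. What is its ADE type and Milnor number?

Type E_6, Milnor number mu = 6.

The Hessian of f at 0 is [[0, 0], [0, 0]] with rank 0, so corank 2. A Groebner basis of the Jacobian ideal J(f) in C{u,v} is {u^3, u^2*v, u^2/2 + u*v^2, v^3}; counting standard monomials gives mu = 6. Corank 2; j^3 = u^3 is a perfect cube, so E-series; the 4-jet and mu = 6 give E_6.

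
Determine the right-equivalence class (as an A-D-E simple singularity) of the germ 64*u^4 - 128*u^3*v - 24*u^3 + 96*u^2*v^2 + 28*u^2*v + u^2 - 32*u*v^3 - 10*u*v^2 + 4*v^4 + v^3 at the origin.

A_{2}

The Hessian of f at 0 has rank 1. Corank 1: A-series; mu = 2 gives A_2.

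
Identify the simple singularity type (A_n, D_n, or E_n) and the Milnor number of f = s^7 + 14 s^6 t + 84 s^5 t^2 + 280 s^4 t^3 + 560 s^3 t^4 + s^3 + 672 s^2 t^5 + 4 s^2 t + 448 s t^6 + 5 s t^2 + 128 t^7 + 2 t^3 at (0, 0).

Type D_8, Milnor number mu = 8.

The Hessian of f at 0 is [[0, 0], [0, 0]] with rank 0, so corank 2. A Groebner basis of the Jacobian ideal J(f) in C{s,t} is {-s*t/7 + t^6 - t^2/7, s*t^2 + t^3, s^2 + 3*s*t + 2*t^2}; counting standard monomials gives mu = 8. Corank 2; j^3 = (s + t)^2*(s + 2*t) has shape L^2 M (L != M), so D-series; mu = 8 gives D_8.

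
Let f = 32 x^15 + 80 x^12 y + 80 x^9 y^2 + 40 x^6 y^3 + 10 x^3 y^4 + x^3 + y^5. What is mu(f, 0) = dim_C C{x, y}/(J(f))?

The Hessian of f at 0 is [[0, 0], [0, 0]] with rank 0, so corank 2. A Groebner basis of the Jacobian ideal J(f) in C{x,y} is {y^4, x^2}; counting standard monomials gives mu = 8. Corank 2; j^3 = x^3 is a perfect cube, so E-series; the 5-jet and mu = 8 give E_8.

8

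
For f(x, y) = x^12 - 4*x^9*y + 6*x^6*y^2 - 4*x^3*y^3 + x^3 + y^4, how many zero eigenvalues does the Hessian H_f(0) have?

The Hessian at 0 is [[0, 0], [0, 0]] of rank 0; hence corank 2.

2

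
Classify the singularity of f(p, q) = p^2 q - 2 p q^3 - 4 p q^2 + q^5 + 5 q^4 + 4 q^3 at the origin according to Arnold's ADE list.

D5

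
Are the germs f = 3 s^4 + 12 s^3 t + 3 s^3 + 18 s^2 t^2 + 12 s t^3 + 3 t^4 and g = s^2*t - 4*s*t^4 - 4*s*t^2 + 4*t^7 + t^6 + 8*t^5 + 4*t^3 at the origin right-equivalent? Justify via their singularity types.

No.

The Hessian of f at 0 has rank 0. Corank 2; j^3 = 3*s^3 is a perfect cube, so E-series; the 4-jet and mu = 6 give E_6. The Hessian of g at 0 has rank 0. Corank 2; j^3 = t*(s - 2*t)^2 has shape L^2 M (L != M), so D-series; mu = 7 gives D_7. f is E_6 but g is D_7, hence not right-equivalent.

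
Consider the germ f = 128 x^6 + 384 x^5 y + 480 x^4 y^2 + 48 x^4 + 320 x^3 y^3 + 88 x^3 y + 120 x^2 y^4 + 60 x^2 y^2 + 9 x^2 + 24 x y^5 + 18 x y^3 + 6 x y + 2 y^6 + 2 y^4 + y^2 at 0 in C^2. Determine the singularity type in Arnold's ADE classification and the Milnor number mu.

Type A_5, Milnor number mu = 5.

The Hessian of f at 0 has rank 1. Corank 1: A-series; mu = 5 gives A_5.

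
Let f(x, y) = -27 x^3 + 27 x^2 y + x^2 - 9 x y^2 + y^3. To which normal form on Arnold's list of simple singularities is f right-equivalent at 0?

A_2

The Hessian of f at 0 has rank 1. Corank 1: A-series; mu = 2 gives A_2.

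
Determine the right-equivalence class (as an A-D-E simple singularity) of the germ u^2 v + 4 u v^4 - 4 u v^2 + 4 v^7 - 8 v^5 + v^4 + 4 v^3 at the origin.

D_{5}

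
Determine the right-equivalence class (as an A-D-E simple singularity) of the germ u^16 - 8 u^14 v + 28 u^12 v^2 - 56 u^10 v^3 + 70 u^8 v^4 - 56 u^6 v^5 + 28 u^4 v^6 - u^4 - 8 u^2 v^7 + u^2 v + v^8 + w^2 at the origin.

The Hessian of f at 0 has rank 1. Corank 2; j^3 = u^2*v has shape L^2 M (L != M), so D-series; mu = 9 gives D_9.

D_9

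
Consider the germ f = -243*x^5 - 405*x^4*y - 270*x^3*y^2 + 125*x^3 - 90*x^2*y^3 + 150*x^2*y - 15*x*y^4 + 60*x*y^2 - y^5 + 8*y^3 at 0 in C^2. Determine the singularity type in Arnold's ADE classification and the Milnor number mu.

Type E_{8}, Milnor number mu = 8.

The Hessian of f at 0 is [[0, 0], [0, 0]] with rank 0, so corank 2. A Groebner basis of the Jacobian ideal J(f) in C{x,y} is {y^5, x*y^3 + 23*y^4/60, x^2 + 4*x*y/5 + 4*y^2/25}; counting standard monomials gives mu = 8. Corank 2; j^3 = (5*x + 2*y)^3 is a perfect cube, so E-series; the 5-jet and mu = 8 give E_8.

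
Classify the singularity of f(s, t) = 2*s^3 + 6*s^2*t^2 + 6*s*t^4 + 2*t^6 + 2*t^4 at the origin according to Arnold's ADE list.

The Hessian of f at 0 has rank 0. Corank 2; j^3 = 2*s^3 is a perfect cube, so E-series; the 4-jet and mu = 6 give E_6.

E6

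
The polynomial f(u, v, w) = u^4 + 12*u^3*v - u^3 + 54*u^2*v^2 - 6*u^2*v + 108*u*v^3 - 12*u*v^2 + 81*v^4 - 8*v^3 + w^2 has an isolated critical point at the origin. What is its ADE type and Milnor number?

Type E_{6}, Milnor number mu = 6.

The Hessian of f at 0 has rank 1. Corank 2; j^3 = -(u + 2*v)^3 is a perfect cube, so E-series; the 4-jet and mu = 6 give E_6.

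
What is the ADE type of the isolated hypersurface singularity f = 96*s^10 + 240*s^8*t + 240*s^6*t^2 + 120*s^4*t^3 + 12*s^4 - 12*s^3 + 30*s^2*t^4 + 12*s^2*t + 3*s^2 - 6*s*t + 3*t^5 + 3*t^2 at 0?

A_{4}

The Hessian of f at 0 has rank 1. Corank 1: A-series; mu = 4 gives A_4.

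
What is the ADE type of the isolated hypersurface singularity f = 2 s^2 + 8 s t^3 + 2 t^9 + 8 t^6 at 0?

A8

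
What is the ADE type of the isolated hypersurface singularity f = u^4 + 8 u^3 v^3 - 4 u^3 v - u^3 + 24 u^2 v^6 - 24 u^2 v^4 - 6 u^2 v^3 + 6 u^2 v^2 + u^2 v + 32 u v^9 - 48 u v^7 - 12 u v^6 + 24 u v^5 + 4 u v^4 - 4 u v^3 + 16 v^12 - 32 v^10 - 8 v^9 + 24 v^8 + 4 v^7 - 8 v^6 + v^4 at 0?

The Hessian of f at 0 has rank 0. Corank 2; j^3 = -u^2*(u - v) has shape L^2 M (L != M), so D-series; mu = 5 gives D_5.

D_{5}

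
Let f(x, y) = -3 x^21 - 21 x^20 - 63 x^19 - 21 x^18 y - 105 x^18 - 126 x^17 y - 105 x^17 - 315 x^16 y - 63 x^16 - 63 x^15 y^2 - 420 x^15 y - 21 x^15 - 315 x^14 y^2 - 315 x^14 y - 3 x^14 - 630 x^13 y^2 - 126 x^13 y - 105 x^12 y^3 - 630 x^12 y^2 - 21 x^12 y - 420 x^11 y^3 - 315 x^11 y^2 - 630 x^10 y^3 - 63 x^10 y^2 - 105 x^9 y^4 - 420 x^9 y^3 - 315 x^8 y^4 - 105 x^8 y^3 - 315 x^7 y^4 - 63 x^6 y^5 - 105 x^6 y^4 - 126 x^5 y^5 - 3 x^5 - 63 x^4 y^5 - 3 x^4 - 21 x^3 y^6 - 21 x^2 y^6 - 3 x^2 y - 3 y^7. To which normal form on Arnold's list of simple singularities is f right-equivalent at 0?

D8

The Hessian of f at 0 has rank 0. Corank 2; j^3 = -3*x^2*y has shape L^2 M (L != M), so D-series; mu = 8 gives D_8.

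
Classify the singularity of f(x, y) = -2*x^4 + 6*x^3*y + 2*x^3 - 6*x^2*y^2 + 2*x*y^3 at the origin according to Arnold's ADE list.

E_7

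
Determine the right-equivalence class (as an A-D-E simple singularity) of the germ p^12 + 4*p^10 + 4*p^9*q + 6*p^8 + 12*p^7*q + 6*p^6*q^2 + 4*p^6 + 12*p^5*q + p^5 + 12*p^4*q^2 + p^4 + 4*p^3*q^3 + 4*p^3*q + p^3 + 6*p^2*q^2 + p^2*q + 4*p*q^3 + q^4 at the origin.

The Hessian of f at 0 is [[0, 0], [0, 0]] with rank 0, so corank 2. A Groebner basis of the Jacobian ideal J(f) in C{p,q} is {p*q^2, -p*q/4 + q^3, p^2 + p*q}; counting standard monomials gives mu = 5. Corank 2; j^3 = p^2*(p + q) has shape L^2 M (L != M), so D-series; mu = 5 gives D_5.

D_{5}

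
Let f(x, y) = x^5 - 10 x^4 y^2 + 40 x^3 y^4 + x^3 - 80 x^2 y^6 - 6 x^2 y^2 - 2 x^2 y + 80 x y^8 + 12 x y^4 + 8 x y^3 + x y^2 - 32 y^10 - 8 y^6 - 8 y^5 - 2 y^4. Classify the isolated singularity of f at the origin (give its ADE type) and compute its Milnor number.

Type D6, Milnor number mu = 6.

The Hessian of f at 0 has rank 0. Corank 2; j^3 = x*(x - y)^2 has shape L^2 M (L != M), so D-series; mu = 6 gives D_6.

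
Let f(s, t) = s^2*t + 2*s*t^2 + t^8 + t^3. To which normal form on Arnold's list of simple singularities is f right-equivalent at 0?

D_9

The Hessian of f at 0 is [[0, 0], [0, 0]] with rank 0, so corank 2. A Groebner basis of the Jacobian ideal J(f) in C{s,t} is {s^2/8 + t^7 - t^2/8, s^3 + t^3, s*t + t^2}; counting standard monomials gives mu = 9. Corank 2; j^3 = t*(s + t)^2 has shape L^2 M (L != M), so D-series; mu = 9 gives D_9.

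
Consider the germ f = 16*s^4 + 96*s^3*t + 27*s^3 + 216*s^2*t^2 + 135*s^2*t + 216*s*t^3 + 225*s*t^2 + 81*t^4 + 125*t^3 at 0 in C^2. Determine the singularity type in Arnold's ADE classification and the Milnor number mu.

The Hessian of f at 0 has rank 0. Corank 2; j^3 = (3*s + 5*t)^3 is a perfect cube, so E-series; the 4-jet and mu = 6 give E_6.

Type E_6, Milnor number mu = 6.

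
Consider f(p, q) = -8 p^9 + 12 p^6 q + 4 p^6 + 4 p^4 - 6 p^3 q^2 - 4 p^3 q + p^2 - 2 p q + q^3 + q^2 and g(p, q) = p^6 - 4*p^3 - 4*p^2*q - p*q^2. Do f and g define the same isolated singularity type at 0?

No.

The Hessian of f at 0 has rank 1. Corank 1: A-series; mu = 2 gives A_2. The Hessian of g at 0 has rank 0. Corank 2; j^3 = -p*(2*p + q)^2 has shape L^2 M (L != M), so D-series; mu = 7 gives D_7. f is A_2 but g is D_7, hence not right-equivalent.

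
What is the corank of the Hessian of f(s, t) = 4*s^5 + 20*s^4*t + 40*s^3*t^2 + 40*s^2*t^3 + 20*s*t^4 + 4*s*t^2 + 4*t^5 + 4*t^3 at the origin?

2

The Hessian at 0 is [[0, 0], [0, 0]] of rank 0; hence corank 2.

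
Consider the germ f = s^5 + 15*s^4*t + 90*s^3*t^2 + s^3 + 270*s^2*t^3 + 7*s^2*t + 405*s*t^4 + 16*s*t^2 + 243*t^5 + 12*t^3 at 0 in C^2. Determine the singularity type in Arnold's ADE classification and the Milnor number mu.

Type D6, Milnor number mu = 6.

The Hessian of f at 0 has rank 0. Corank 2; j^3 = (s + 2*t)^2*(s + 3*t) has shape L^2 M (L != M), so D-series; mu = 6 gives D_6.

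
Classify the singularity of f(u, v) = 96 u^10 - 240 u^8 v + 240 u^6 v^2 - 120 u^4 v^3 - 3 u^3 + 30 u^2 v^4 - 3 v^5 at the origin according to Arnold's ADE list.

The Hessian of f at 0 is [[0, 0], [0, 0]] with rank 0, so corank 2. A Groebner basis of the Jacobian ideal J(f) in C{u,v} is {v^4, u^2}; counting standard monomials gives mu = 8. Corank 2; j^3 = -3*u^3 is a perfect cube, so E-series; the 5-jet and mu = 8 give E_8.

E_{8}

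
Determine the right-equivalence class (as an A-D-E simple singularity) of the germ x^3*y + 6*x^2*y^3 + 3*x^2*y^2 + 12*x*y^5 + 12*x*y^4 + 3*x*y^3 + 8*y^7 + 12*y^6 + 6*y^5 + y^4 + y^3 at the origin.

E_{7}

The Hessian of f at 0 has rank 0. Corank 2; j^3 = y^3 is a perfect cube, so E-series; the 4-jet and mu = 7 give E_7.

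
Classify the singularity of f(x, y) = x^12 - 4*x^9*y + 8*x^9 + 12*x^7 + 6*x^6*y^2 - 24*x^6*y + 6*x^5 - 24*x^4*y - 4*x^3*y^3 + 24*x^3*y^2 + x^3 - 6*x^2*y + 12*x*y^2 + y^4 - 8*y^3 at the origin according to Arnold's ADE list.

The Hessian of f at 0 has rank 0. Corank 2; j^3 = (x - 2*y)^3 is a perfect cube, so E-series; the 4-jet and mu = 6 give E_6.

E_6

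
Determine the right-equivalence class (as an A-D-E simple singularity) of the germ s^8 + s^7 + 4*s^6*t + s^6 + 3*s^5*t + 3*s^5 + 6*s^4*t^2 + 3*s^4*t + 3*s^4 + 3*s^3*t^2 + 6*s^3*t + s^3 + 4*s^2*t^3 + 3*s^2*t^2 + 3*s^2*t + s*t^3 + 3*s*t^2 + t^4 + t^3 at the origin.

E7

The Hessian of f at 0 is [[0, 0], [0, 0]] with rank 0, so corank 2. A Groebner basis of the Jacobian ideal J(f) in C{s,t} is {3*s^2/4 + 3*s*t/2 + t^4 + t^3/4 + 3*t^2/4, s^3 - 3*s^2/2 - 3*s*t + t^3/2 - 3*t^2/2, s^2*t + 5*s^2/4 + 5*s*t/2 - 7*t^3/12 + 5*t^2/4, -3*s^2/4 + s*t^2 - 3*s*t/2 + 3*t^3/4 - 3*t^2/4}; counting standard monomials gives mu = 7. Corank 2; j^3 = (s + t)^3 is a perfect cube, so E-series; the 4-jet and mu = 7 give E_7.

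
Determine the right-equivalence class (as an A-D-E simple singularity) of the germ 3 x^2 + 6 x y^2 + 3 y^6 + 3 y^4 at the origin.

A5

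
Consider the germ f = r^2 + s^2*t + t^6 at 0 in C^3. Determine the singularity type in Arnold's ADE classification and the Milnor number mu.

Type D_{7}, Milnor number mu = 7.

The Hessian of f at 0 is [[0, 0, 0], [0, 0, 0], [0, 0, 2]] with rank 1, so corank 2. A Groebner basis of the Jacobian ideal J(f) in C{s,t,r} is {s^2/6 + t^5, s^3, s*t, r}; counting standard monomials gives mu = 7. Corank 2; j^3 = s^2*t has shape L^2 M (L != M), so D-series; mu = 7 gives D_7.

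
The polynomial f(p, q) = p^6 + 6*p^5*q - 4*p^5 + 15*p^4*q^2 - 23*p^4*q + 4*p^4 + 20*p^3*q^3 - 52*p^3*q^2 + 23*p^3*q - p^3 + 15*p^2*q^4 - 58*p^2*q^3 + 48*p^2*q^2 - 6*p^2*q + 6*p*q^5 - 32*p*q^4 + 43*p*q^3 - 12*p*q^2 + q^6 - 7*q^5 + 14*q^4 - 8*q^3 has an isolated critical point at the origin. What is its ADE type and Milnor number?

Type E_{7}, Milnor number mu = 7.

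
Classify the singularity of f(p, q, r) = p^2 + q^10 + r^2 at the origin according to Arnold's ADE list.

A_9

The Hessian of f at 0 has rank 2. Corank 1: A-series; mu = 9 gives A_9.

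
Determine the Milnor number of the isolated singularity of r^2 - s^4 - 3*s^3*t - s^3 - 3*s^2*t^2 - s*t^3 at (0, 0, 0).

7

The Hessian of f at 0 is [[0, 0, 0], [0, 0, 0], [0, 0, 2]] with rank 1, so corank 2. A Groebner basis of the Jacobian ideal J(f) in C{s,t,r} is {3*s^2 + t^4 + t^3, s^3, s^2*t - s^2 - t^3/3, 2*s^2 + s*t^2 + 2*t^3/3, r}; counting standard monomials gives mu = 7. Corank 2; j^3 = -s^3 is a perfect cube, so E-series; the 4-jet and mu = 7 give E_7.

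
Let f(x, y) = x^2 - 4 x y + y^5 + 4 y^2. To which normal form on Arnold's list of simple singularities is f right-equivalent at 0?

A_{4}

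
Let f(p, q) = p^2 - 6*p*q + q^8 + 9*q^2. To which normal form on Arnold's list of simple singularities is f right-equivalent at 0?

A_7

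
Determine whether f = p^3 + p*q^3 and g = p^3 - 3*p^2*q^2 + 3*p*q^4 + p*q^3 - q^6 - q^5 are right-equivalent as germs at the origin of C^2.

The Hessian of f at 0 is [[0, 0], [0, 0]] with rank 0, so corank 2. A Groebner basis of the Jacobian ideal J(f) in C{p,q} is {p^3, p*q^2, 3*p^2 + q^3}; counting standard monomials gives mu = 7. Corank 2; j^3 = p^3 is a perfect cube, so E-series; the 4-jet and mu = 7 give E_7. The Hessian of g at 0 is [[0, 0], [0, 0]] with rank 0, so corank 2. A Groebner basis of the Jacobian ideal J(g) in C{p,q} is {-p^2 + q^4 - q^3/3, p^3, p^2*q + p^2/3 + q^3/9, -p^2 + p*q^2 - q^3/3}; counting standard monomials gives mu = 7. Corank 2; j^3 = p^3 is a perfect cube, so E-series; the 4-jet and mu = 7 give E_7. Both have type E_7, hence right-equivalent.

Yes.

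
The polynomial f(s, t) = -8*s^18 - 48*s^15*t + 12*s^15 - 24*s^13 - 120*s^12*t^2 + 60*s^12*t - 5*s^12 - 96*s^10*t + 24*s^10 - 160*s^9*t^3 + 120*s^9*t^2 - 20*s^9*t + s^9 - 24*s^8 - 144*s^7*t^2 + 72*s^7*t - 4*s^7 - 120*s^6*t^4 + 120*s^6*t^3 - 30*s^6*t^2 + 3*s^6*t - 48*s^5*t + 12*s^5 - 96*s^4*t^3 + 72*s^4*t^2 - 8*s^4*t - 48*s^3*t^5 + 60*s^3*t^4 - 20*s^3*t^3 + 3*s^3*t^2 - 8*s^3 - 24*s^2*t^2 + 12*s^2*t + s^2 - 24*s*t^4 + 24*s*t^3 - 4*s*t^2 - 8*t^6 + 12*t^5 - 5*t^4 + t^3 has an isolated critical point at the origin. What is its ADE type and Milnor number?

Type A_{2}, Milnor number mu = 2.

The Hessian of f at 0 is [[2, 0], [0, 0]] with rank 1, so corank 1. A Groebner basis of the Jacobian ideal J(f) in C{s,t} is {t^2, s}; counting standard monomials gives mu = 2. Corank 1: A-series; mu = 2 gives A_2.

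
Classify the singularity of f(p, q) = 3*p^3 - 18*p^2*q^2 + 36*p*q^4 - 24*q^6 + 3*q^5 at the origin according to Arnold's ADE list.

E8

The Hessian of f at 0 is [[0, 0], [0, 0]] with rank 0, so corank 2. A Groebner basis of the Jacobian ideal J(f) in C{p,q} is {q^4, p^3, -p^2/4 + p*q^2}; counting standard monomials gives mu = 8. Corank 2; j^3 = 3*p^3 is a perfect cube, so E-series; the 5-jet and mu = 8 give E_8.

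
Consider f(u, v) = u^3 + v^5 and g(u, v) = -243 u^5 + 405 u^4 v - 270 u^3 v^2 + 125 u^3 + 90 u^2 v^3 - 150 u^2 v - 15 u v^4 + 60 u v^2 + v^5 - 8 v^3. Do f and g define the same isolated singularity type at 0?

The Hessian of f at 0 is [[0, 0], [0, 0]] with rank 0, so corank 2. A Groebner basis of the Jacobian ideal J(f) in C{u,v} is {v^4, u^2}; counting standard monomials gives mu = 8. Corank 2; j^3 = u^3 is a perfect cube, so E-series; the 5-jet and mu = 8 give E_8. The Hessian of g at 0 is [[0, 0], [0, 0]] with rank 0, so corank 2. A Groebner basis of the Jacobian ideal J(g) in C{u,v} is {v^5, u*v^3 - 23*v^4/60, u^2 - 4*u*v/5 + 4*v^2/25}; counting standard monomials gives mu = 8. Corank 2; j^3 = (5*u - 2*v)^3 is a perfect cube, so E-series; the 5-jet and mu = 8 give E_8. Both have type E_8, hence right-equivalent.

Yes.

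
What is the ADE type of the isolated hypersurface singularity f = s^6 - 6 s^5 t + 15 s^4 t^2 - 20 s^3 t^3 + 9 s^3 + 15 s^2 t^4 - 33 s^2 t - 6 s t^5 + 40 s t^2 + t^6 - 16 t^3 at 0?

D7

The Hessian of f at 0 has rank 0. Corank 2; j^3 = (s - t)*(3*s - 4*t)^2 has shape L^2 M (L != M), so D-series; mu = 7 gives D_7.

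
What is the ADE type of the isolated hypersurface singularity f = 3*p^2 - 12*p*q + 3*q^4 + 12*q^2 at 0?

The Hessian of f at 0 is [[6, -12], [-12, 24]] with rank 1, so corank 1. A Groebner basis of the Jacobian ideal J(f) in C{p,q} is {q^3, p - 2*q}; counting standard monomials gives mu = 3. Corank 1: A-series; mu = 3 gives A_3.

A_{3}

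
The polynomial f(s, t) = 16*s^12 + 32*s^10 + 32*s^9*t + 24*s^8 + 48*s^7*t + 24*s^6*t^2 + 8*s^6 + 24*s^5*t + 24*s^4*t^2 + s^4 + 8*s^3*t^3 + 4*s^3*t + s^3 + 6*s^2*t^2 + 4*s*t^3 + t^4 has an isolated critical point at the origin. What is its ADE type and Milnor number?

Type E_{6}, Milnor number mu = 6.

The Hessian of f at 0 has rank 0. Corank 2; j^3 = s^3 is a perfect cube, so E-series; the 4-jet and mu = 6 give E_6.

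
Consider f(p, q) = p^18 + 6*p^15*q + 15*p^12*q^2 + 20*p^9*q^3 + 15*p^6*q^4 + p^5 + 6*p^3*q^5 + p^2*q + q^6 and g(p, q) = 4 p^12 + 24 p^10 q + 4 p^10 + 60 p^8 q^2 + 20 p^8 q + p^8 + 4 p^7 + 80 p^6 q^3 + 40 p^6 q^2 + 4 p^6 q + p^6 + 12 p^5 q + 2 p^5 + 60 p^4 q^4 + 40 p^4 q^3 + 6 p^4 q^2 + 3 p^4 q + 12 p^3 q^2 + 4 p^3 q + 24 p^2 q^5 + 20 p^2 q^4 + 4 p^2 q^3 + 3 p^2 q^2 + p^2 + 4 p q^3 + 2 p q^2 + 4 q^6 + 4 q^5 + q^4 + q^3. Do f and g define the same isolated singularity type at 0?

No.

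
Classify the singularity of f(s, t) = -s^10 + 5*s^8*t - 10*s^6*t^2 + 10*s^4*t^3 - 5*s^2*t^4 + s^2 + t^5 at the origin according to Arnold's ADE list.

The Hessian of f at 0 is [[2, 0], [0, 0]] with rank 1, so corank 1. A Groebner basis of the Jacobian ideal J(f) in C{s,t} is {t^4, s}; counting standard monomials gives mu = 4. Corank 1: A-series; mu = 4 gives A_4.

A_{4}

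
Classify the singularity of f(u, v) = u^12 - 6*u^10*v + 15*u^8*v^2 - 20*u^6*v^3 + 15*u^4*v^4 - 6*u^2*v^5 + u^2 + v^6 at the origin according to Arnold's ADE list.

A_5

The Hessian of f at 0 is [[2, 0], [0, 0]] with rank 1, so corank 1. A Groebner basis of the Jacobian ideal J(f) in C{u,v} is {v^5, u}; counting standard monomials gives mu = 5. Corank 1: A-series; mu = 5 gives A_5.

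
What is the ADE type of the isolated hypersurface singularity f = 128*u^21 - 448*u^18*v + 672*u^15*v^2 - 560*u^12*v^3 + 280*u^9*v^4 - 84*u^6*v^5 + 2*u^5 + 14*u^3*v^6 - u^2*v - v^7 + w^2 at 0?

D_{8}

The Hessian of f at 0 is [[0, 0, 0], [0, 0, 0], [0, 0, 2]] with rank 1, so corank 2. A Groebner basis of the Jacobian ideal J(f) in C{u,v,w} is {u^2/7 + v^6, u^3, u*v, w}; counting standard monomials gives mu = 8. Corank 2; j^3 = -u^2*v has shape L^2 M (L != M), so D-series; mu = 8 gives D_8.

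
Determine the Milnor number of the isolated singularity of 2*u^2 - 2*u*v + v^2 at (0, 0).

1

The Hessian of f at 0 has rank 2. Corank 0: nondegenerate Morse point, so A_1.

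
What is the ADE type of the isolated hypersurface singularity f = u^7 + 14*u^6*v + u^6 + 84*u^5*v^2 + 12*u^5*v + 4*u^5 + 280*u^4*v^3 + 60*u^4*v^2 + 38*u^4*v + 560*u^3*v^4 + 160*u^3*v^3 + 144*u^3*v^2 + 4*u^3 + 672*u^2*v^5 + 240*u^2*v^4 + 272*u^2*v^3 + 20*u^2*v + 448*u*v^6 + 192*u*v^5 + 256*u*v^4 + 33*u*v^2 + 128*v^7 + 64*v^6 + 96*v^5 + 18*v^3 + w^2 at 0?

D_7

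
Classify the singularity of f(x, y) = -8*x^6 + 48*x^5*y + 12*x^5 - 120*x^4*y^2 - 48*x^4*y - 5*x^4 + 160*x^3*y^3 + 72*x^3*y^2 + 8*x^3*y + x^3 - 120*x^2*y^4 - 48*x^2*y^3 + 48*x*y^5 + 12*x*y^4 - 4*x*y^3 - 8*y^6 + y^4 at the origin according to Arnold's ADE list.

The Hessian of f at 0 is [[0, 0], [0, 0]] with rank 0, so corank 2. A Groebner basis of the Jacobian ideal J(f) in C{x,y} is {x^3, x^2*y, -x^2/4 + x*y^2, -3*x^2/4 + y^3}; counting standard monomials gives mu = 6. Corank 2; j^3 = x^3 is a perfect cube, so E-series; the 4-jet and mu = 6 give E_6.

E_{6}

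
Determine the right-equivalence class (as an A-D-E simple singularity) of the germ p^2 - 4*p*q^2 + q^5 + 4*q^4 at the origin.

A_{4}

The Hessian of f at 0 has rank 1. Corank 1: A-series; mu = 4 gives A_4.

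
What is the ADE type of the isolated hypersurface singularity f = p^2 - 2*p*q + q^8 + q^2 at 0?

A7

The Hessian of f at 0 is [[2, -2], [-2, 2]] with rank 1, so corank 1. A Groebner basis of the Jacobian ideal J(f) in C{p,q} is {q^7, p - q}; counting standard monomials gives mu = 7. Corank 1: A-series; mu = 7 gives A_7.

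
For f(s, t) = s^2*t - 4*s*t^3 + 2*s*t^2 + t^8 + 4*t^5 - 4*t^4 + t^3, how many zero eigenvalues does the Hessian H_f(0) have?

2

Hessian at 0 has rank 0.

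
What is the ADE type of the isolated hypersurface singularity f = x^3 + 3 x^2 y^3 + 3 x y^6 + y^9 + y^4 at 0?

E_{6}

The Hessian of f at 0 has rank 0. Corank 2; j^3 = x^3 is a perfect cube, so E-series; the 4-jet and mu = 6 give E_6.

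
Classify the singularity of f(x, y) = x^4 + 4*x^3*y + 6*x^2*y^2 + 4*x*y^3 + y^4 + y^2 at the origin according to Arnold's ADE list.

The Hessian of f at 0 is [[0, 0], [0, 2]] with rank 1, so corank 1. A Groebner basis of the Jacobian ideal J(f) in C{x,y} is {x^3, y}; counting standard monomials gives mu = 3. Corank 1: A-series; mu = 3 gives A_3.

A_3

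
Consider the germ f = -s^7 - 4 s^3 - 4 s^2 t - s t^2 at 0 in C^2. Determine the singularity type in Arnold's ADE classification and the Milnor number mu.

The Hessian of f at 0 is [[0, 0], [0, 0]] with rank 0, so corank 2. A Groebner basis of the Jacobian ideal J(f) in C{s,t} is {128*s*t/7 + t^6 + 64*t^2/7, s*t^2 + t^3/2, s^2 + s*t/2}; counting standard monomials gives mu = 8. Corank 2; j^3 = -s*(2*s + t)^2 has shape L^2 M (L != M), so D-series; mu = 8 gives D_8.

Type D_{8}, Milnor number mu = 8.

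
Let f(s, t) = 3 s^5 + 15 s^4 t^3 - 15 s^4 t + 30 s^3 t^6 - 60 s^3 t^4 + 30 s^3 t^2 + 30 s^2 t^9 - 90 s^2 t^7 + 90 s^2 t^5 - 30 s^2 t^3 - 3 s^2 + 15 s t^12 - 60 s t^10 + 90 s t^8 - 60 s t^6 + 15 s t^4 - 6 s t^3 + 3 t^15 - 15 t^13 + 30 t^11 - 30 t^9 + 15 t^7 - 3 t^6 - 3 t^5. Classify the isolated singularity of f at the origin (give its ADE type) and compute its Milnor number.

Type A_4, Milnor number mu = 4.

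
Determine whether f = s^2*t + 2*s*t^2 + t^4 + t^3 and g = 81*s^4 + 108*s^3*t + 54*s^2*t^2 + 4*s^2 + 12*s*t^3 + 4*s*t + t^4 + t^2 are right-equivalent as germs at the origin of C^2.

The Hessian of f at 0 has rank 0. Corank 2; j^3 = t*(s + t)^2 has shape L^2 M (L != M), so D-series; mu = 5 gives D_5. The Hessian of g at 0 has rank 1. Corank 1: A-series; mu = 3 gives A_3. f is D_5 but g is A_3, hence not right-equivalent.

No.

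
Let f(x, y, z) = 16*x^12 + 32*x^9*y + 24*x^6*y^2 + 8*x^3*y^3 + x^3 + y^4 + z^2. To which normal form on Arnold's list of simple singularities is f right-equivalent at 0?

E6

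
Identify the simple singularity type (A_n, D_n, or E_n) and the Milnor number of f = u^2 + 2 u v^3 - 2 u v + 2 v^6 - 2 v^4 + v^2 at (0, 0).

Type A_5, Milnor number mu = 5.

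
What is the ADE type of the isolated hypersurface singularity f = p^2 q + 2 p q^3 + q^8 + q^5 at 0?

D_{9}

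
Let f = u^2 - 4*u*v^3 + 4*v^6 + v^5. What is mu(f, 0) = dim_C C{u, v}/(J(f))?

4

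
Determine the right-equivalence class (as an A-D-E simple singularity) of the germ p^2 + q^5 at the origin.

A_4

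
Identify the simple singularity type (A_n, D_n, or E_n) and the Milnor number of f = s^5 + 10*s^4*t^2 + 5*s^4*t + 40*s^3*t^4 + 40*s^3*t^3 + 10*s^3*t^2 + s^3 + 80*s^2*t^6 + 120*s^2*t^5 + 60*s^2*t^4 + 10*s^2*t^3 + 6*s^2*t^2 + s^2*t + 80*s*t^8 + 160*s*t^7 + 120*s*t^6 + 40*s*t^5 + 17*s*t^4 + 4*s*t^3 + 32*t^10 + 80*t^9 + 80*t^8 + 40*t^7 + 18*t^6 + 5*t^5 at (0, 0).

The Hessian of f at 0 has rank 0. Corank 2; j^3 = s^2*(s + t) has shape L^2 M (L != M), so D-series; mu = 6 gives D_6.

Type D_6, Milnor number mu = 6.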